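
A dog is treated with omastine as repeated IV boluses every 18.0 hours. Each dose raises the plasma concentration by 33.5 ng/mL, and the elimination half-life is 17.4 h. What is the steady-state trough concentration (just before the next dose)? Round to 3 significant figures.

k = ln 2 / 17.4 = 0.03984 h⁻¹
Fraction remaining after one interval: e^(−kτ) = e^(−0.03984 × 18.0) = 0.4882
R = 1 / (1 − 0.4882) = 1.954
Css,max = 33.5 × 1.954 = 65.45 ng/mL
Css,min = Css,max × e^(−kτ) = 65.45 × 0.4882 ≈ 32.0 ng/mL

32.0 ng/mL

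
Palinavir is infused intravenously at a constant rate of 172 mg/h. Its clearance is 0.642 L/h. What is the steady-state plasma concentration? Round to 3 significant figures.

268 mg/L

Css = infusion rate / CL = 172 / 0.642 ≈ 268 mg/L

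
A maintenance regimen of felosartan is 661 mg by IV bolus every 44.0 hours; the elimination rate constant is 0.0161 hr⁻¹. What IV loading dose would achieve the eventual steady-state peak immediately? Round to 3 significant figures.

Accumulation ratio R = 1 / (1 − e^(−kτ)) = 1 / (1 − e^(−0.01610×44.0)) = 1 / (1 − 0.4924) = 1.970
Loading dose = maintenance dose × R = 661 × 1.970 ≈ 1300 mg

1300 mg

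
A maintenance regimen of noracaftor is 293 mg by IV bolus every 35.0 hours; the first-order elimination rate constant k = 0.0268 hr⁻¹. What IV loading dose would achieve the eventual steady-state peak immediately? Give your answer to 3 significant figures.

Accumulation ratio R = 1 / (1 − e^(−kτ)) = 1 / (1 − e^(−0.02680×35.0)) = 1 / (1 − 0.3914) = 1.643
Loading dose = maintenance dose × R = 293 × 1.643 ≈ 481 mg

481 mg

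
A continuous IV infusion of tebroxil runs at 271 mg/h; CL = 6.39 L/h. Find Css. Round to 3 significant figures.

Css = infusion rate / CL = 271 / 6.39 ≈ 42.4 mg/L

42.4 mg/L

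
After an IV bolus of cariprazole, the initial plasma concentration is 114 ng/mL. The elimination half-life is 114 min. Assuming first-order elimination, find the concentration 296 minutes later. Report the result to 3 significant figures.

k = ln 2 / 114 = 0.006080 min⁻¹
296 min is 2.596 half-lives, so C = 114 × (1/2)^2.596 = 114 × 0.1653 ≈ 18.8 ng/mL

18.8 ng/mL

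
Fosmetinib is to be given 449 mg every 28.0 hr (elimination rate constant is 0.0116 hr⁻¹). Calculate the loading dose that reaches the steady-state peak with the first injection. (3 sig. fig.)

1620 mg

Accumulation ratio R = 1 / (1 − e^(−kτ)) = 1 / (1 − e^(−0.01160×28.0)) = 1 / (1 − 0.7227) = 3.606
Loading dose = maintenance dose × R = 449 × 3.606 ≈ 1620 mg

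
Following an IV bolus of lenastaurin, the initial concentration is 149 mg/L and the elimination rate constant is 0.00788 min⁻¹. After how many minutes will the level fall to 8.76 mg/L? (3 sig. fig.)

C(t) = C₀ e^(−kt)  ⇒  t = ln(C₀/C) / k
t = ln(149/8.76) / 0.007880 = 2.834 / 0.007880 ≈ 360 minutes

360 minutes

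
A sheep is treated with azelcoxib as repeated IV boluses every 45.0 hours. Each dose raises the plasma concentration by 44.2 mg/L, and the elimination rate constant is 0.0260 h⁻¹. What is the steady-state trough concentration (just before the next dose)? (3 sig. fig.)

Fraction remaining after one interval: e^(−kτ) = e^(−0.02600 × 45.0) = 0.3104
R = 1 / (1 − 0.3104) = 1.450
Css,max = 44.2 × 1.450 = 64.09 mg/L
Css,min = Css,max × e^(−kτ) = 64.09 × 0.3104 ≈ 19.9 mg/L

19.9 mg/L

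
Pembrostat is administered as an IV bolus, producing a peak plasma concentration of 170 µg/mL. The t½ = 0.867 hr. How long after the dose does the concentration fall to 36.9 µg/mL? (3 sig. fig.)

1.91 hours

k = ln 2 / 0.867 = 0.7995 hr⁻¹
C(t) = C₀ e^(−kt)  ⇒  t = ln(C₀/C) / k
t = ln(170/36.9) / 0.7995 = 1.528 / 0.7995 ≈ 1.91 hours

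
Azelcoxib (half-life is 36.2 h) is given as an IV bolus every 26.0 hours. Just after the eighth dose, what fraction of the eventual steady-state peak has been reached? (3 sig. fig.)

0.981

k = ln 2 / 36.2 = 0.01915 h⁻¹
f_n = 1 − e^(−nkτ) = 1 − e^(−8 × 0.01915 × 26.0) = 1 − e^(−3.983) = 1 − 0.01863 ≈ 0.981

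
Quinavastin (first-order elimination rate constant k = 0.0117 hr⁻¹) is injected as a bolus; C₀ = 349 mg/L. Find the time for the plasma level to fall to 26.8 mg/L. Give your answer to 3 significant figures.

C(t) = C₀ e^(−kt)  ⇒  t = ln(C₀/C) / k
t = ln(349/26.8) / 0.01170 = 2.567 / 0.01170 ≈ 219 hours

219 hours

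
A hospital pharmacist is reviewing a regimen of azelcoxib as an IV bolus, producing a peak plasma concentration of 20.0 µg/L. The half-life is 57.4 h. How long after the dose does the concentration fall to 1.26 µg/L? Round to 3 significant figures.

k = ln 2 / 57.4 = 0.01208 h⁻¹
C(t) = C₀ e^(−kt)  ⇒  t = ln(C₀/C) / k
t = ln(20.0/1.26) / 0.01208 = 2.765 / 0.01208 ≈ 229 hours

229 hours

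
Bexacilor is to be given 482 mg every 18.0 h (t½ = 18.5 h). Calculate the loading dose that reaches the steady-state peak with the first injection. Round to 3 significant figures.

k = ln 2 / 18.5 = 0.03747 h⁻¹
Accumulation ratio R = 1 / (1 − e^(−kτ)) = 1 / (1 − e^(−0.03747×18.0)) = 1 / (1 − 0.5095) = 2.039
Loading dose = maintenance dose × R = 482 × 2.039 ≈ 983 mg

983 mg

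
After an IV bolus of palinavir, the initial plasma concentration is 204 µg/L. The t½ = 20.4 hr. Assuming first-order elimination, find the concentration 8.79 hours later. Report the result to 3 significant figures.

151 µg/L

k = ln 2 / 20.4 = 0.03398 hr⁻¹
8.79 hr is 0.4309 half-lives, so C = 204 × (1/2)^0.4309 = 204 × 0.7418 ≈ 151 µg/L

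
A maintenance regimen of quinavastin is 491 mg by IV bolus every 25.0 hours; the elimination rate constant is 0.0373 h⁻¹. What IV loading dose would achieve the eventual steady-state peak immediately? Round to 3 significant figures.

810 mg

Accumulation ratio R = 1 / (1 − e^(−kτ)) = 1 / (1 − e^(−0.03730×25.0)) = 1 / (1 − 0.3936) = 1.649
Loading dose = maintenance dose × R = 491 × 1.649 ≈ 810 mg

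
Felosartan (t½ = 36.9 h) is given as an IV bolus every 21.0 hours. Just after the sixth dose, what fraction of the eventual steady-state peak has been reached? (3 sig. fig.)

k = ln 2 / 36.9 = 0.01878 h⁻¹
f_n = 1 − e^(−nkτ) = 1 − e^(−6 × 0.01878 × 21.0) = 1 − e^(−2.367) = 1 − 0.09378 ≈ 0.906

0.906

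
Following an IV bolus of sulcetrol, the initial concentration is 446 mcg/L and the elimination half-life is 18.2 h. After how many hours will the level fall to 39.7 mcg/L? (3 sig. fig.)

k = ln 2 / 18.2 = 0.03809 h⁻¹
C(t) = C₀ e^(−kt)  ⇒  t = ln(C₀/C) / k
t = ln(446/39.7) / 0.03809 = 2.419 / 0.03809 ≈ 63.5 hours

63.5 hours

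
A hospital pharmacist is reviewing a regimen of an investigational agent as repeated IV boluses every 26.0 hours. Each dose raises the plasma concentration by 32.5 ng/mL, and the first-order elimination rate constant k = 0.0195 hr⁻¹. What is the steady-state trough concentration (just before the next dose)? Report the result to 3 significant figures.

49.2 ng/mL

Fraction remaining after one interval: e^(−kτ) = e^(−0.01950 × 26.0) = 0.6023
R = 1 / (1 − 0.6023) = 2.514
Css,max = 32.5 × 2.514 = 81.72 ng/mL
Css,min = Css,max × e^(−kτ) = 81.72 × 0.6023 ≈ 49.2 ng/mL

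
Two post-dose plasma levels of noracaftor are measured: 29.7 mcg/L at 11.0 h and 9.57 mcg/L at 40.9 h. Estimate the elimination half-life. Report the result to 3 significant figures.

18.3 hours

k = ln(C₁/C₂) / (t₂ − t₁) = ln(29.7/9.57) / (40.9 − 11.0)
  = 1.133 / 29.90 = 0.03788 h⁻¹
t½ = ln 2 / k = ln 2 / 0.03788 ≈ 18.3 hours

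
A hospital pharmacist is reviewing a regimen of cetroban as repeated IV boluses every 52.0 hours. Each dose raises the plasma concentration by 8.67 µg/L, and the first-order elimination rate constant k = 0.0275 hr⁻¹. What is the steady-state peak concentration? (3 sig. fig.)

11.4 µg/L

Fraction remaining after one interval: e^(−kτ) = e^(−0.02750 × 52.0) = 0.2393
R = 1 / (1 − 0.2393) = 1.315
Css,max = 8.67 × 1.315 ≈ 11.4 µg/L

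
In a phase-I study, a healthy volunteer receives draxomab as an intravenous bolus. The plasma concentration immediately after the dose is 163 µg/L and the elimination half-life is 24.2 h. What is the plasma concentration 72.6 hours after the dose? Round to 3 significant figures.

20.4 µg/L

k = ln 2 / 24.2 = 0.02864 h⁻¹
C(t) = C₀ e^(−kt) = 163 × e^(−0.02864 × 72.6) = 163 × e^(−2.079) = 163 × 0.1250 ≈ 20.4 µg/L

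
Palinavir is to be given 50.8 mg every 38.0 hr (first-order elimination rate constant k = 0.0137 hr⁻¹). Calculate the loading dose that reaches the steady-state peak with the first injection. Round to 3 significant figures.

Accumulation ratio R = 1 / (1 − e^(−kτ)) = 1 / (1 − e^(−0.01370×38.0)) = 1 / (1 − 0.5942) = 2.464
Loading dose = maintenance dose × R = 50.8 × 2.464 ≈ 125 mg

125 mg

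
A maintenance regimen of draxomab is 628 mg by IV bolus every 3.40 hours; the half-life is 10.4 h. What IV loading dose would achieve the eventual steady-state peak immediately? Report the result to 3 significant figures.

k = ln 2 / 10.4 = 0.06665 h⁻¹
Accumulation ratio R = 1 / (1 − e^(−kτ)) = 1 / (1 − e^(−0.06665×3.40)) = 1 / (1 − 0.7972) = 4.932
Loading dose = maintenance dose × R = 628 × 4.932 ≈ 3100 mg

3100 mg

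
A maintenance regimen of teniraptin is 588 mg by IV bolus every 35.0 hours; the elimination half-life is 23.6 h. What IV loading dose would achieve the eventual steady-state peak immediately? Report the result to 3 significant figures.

916 mg

k = ln 2 / 23.6 = 0.02937 h⁻¹
Accumulation ratio R = 1 / (1 − e^(−kτ)) = 1 / (1 − e^(−0.02937×35.0)) = 1 / (1 − 0.3577) = 1.557
Loading dose = maintenance dose × R = 588 × 1.557 ≈ 916 mg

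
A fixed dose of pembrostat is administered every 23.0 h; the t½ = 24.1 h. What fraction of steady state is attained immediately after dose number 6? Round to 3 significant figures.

0.981

k = ln 2 / 24.1 = 0.02876 h⁻¹
f_n = 1 − e^(−nkτ) = 1 − e^(−6 × 0.02876 × 23.0) = 1 − e^(−3.969) = 1 − 0.01889 ≈ 0.981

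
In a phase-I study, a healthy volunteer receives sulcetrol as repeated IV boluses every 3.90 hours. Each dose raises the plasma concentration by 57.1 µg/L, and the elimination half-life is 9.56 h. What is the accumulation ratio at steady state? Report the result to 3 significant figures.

k = ln 2 / 9.56 = 0.07250 h⁻¹
Fraction remaining after one interval: e^(−kτ) = e^(−0.07250 × 3.90) = 0.7537
R = 1 / (1 − 0.7537) = 1 / 0.2463 ≈ 4.06

4.06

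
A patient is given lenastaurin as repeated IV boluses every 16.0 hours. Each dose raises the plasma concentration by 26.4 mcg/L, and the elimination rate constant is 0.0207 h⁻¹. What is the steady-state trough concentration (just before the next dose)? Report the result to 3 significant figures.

Fraction remaining after one interval: e^(−kτ) = e^(−0.02070 × 16.0) = 0.7181
R = 1 / (1 − 0.7181) = 3.547
Css,max = 26.4 × 3.547 = 93.64 mcg/L
Css,min = Css,max × e^(−kτ) = 93.64 × 0.7181 ≈ 67.2 mcg/L

67.2 mcg/L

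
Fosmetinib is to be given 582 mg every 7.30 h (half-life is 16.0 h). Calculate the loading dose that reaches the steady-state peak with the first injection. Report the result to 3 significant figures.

k = ln 2 / 16.0 = 0.04332 h⁻¹
Accumulation ratio R = 1 / (1 − e^(−kτ)) = 1 / (1 − e^(−0.04332×7.30)) = 1 / (1 − 0.7289) = 3.688
Loading dose = maintenance dose × R = 582 × 3.688 ≈ 2150 mg

2150 mg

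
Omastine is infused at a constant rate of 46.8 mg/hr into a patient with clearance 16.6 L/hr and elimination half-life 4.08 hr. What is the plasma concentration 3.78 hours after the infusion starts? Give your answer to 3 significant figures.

Css = rate / CL = 46.8 / 16.6 = 2.819 µg/mL
k = ln 2 / 4.08 = 0.1699 hr⁻¹
C(t) = Css (1 − e^(−kt)) = 2.819 × (1 − e^(−0.6422)) = 2.819 × 0.4739 ≈ 1.34 µg/mL

1.34 µg/mL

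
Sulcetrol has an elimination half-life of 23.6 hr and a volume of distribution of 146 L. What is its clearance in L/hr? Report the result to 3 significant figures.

4.29 L/hr

k = ln 2 / t½ = ln 2 / 23.6 = 0.02937 hr⁻¹
CL = k · V = 0.02937 × 146 ≈ 4.29 L/hr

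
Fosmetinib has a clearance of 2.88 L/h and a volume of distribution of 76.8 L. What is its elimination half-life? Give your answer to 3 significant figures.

k = CL / V = 2.88 / 76.8 = 0.03750 h⁻¹
t½ = ln 2 / k = ln 2 / 0.03750 ≈ 18.5 hours

18.5 hours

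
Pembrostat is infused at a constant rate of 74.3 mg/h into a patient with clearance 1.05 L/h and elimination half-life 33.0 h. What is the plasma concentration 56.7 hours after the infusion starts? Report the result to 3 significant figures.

Css = rate / CL = 74.3 / 1.05 = 70.76 mg/L
k = ln 2 / 33.0 = 0.02100 h⁻¹
C(t) = Css (1 − e^(−kt)) = 70.76 × (1 − e^(−1.191)) = 70.76 × 0.6961 ≈ 49.3 mg/L

49.3 mg/L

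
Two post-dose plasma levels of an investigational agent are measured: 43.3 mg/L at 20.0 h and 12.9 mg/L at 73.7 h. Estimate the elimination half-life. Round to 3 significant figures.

30.7 hours

k = ln(C₁/C₂) / (t₂ − t₁) = ln(43.3/12.9) / (73.7 − 20.0)
  = 1.211 / 53.70 = 0.02255 h⁻¹
t½ = ln 2 / k = ln 2 / 0.02255 ≈ 30.7 hours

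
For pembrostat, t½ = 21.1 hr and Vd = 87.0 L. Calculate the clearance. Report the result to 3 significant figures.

2.86 L/hr

k = ln 2 / t½ = ln 2 / 21.1 = 0.03285 hr⁻¹
CL = k · V = 0.03285 × 87.0 ≈ 2.86 L/hr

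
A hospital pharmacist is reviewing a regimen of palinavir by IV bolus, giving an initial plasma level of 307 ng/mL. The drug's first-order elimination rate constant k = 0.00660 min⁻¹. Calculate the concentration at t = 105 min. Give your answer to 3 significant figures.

C(t) = C₀ e^(−kt) = 307 × e^(−0.006600 × 105) = 307 × e^(−0.6930) = 307 × 0.5001 ≈ 154 ng/mL

154 ng/mL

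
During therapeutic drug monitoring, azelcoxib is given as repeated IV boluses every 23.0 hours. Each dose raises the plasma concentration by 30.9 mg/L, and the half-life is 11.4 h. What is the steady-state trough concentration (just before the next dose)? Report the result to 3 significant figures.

10.1 mg/L

k = ln 2 / 11.4 = 0.06080 h⁻¹
Fraction remaining after one interval: e^(−kτ) = e^(−0.06080 × 23.0) = 0.2470
R = 1 / (1 − 0.2470) = 1.328
Css,max = 30.9 × 1.328 = 41.03 mg/L
Css,min = Css,max × e^(−kτ) = 41.03 × 0.2470 ≈ 10.1 mg/L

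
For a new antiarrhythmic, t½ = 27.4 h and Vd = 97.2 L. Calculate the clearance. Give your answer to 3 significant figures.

k = ln 2 / t½ = ln 2 / 27.4 = 0.02530 h⁻¹
CL = k · V = 0.02530 × 97.2 ≈ 2.46 L/h

2.46 L/h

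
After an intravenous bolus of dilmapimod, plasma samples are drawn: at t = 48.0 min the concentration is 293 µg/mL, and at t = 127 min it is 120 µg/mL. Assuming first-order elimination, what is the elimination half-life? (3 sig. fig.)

61.3 minutes

k = ln(C₁/C₂) / (t₂ − t₁) = ln(293/120) / (127 − 48.0)
  = 0.8927 / 79.00 = 0.01130 min⁻¹
t½ = ln 2 / k = ln 2 / 0.01130 ≈ 61.3 minutes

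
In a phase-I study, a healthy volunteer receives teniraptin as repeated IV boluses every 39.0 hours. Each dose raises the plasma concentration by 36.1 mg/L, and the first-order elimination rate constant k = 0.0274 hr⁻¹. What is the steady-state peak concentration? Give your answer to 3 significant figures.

Fraction remaining after one interval: e^(−kτ) = e^(−0.02740 × 39.0) = 0.3435
R = 1 / (1 − 0.3435) = 1.523
Css,max = 36.1 × 1.523 ≈ 55.0 mg/L

55.0 mg/L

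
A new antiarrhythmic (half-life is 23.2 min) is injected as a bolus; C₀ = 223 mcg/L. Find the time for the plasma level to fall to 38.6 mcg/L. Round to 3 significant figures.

k = ln 2 / 23.2 = 0.02988 min⁻¹
C(t) = C₀ e^(−kt)  ⇒  t = ln(C₀/C) / k
t = ln(223/38.6) / 0.02988 = 1.754 / 0.02988 ≈ 58.7 minutes

58.7 minutes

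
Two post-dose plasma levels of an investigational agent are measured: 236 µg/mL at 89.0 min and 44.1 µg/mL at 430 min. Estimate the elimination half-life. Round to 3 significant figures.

k = ln(C₁/C₂) / (t₂ − t₁) = ln(236/44.1) / (430 − 89.0)
  = 1.677 / 341.0 = 0.004919 min⁻¹
t½ = ln 2 / k = ln 2 / 0.004919 ≈ 141 minutes

141 minutes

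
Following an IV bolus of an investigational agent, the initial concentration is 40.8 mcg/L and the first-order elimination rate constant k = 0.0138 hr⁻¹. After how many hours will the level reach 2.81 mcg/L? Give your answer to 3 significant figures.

C(t) = C₀ e^(−kt)  ⇒  t = ln(C₀/C) / k
t = ln(40.8/2.81) / 0.01380 = 2.675 / 0.01380 ≈ 194 hours

194 hours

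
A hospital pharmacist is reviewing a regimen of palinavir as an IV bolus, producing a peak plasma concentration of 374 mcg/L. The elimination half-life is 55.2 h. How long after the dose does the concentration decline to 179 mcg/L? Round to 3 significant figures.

58.7 hours

k = ln 2 / 55.2 = 0.01256 h⁻¹
C(t) = C₀ e^(−kt)  ⇒  t = ln(C₀/C) / k
t = ln(374/179) / 0.01256 = 0.7369 / 0.01256 ≈ 58.7 hours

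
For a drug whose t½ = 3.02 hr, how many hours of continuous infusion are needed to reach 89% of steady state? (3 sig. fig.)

k = ln 2 / 3.02 = 0.2295 hr⁻¹
f = 1 − e^(−kt)  ⇒  t = −ln(1 − f) / k
t = −ln(1 − 0.89) / 0.2295 = 2.207 / 0.2295 ≈ 9.62 hours

9.62 hours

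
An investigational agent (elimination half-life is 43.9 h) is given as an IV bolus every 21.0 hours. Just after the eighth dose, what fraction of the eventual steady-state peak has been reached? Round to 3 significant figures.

k = ln 2 / 43.9 = 0.01579 h⁻¹
f_n = 1 − e^(−nkτ) = 1 − e^(−8 × 0.01579 × 21.0) = 1 − e^(−2.653) = 1 − 0.07047 ≈ 0.930

0.930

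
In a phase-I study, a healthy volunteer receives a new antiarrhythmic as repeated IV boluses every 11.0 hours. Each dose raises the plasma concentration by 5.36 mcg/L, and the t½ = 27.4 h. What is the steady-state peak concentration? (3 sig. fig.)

22.1 mcg/L

k = ln 2 / 27.4 = 0.02530 h⁻¹
Fraction remaining after one interval: e^(−kτ) = e^(−0.02530 × 11.0) = 0.7571
R = 1 / (1 − 0.7571) = 4.117
Css,max = 5.36 × 4.117 ≈ 22.1 mcg/L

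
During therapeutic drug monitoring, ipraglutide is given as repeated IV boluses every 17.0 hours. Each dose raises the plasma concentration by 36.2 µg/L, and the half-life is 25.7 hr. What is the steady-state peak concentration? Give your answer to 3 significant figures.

k = ln 2 / 25.7 = 0.02697 hr⁻¹
Fraction remaining after one interval: e^(−kτ) = e^(−0.02697 × 17.0) = 0.6322
R = 1 / (1 − 0.6322) = 2.719
Css,max = 36.2 × 2.719 ≈ 98.4 µg/L

98.4 µg/L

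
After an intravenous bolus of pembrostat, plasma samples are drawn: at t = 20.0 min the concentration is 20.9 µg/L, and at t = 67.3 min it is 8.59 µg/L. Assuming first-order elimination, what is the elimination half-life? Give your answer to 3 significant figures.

k = ln(C₁/C₂) / (t₂ − t₁) = ln(20.9/8.59) / (67.3 − 20.0)
  = 0.8892 / 47.30 = 0.01880 min⁻¹
t½ = ln 2 / k = ln 2 / 0.01880 ≈ 36.9 minutes

36.9 minutes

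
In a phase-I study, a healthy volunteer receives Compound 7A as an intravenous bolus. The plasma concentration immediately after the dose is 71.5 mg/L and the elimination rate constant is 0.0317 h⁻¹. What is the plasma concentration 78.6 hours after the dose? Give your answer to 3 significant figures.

5.92 mg/L

C(t) = C₀ e^(−kt) = 71.5 × e^(−0.03170 × 78.6) = 71.5 × e^(−2.492) = 71.5 × 0.08278 ≈ 5.92 mg/L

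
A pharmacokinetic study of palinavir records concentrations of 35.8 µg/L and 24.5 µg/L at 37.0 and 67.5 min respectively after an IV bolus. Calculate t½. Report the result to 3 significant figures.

k = ln(C₁/C₂) / (t₂ − t₁) = ln(35.8/24.5) / (67.5 − 37.0)
  = 0.3793 / 30.50 = 0.01244 min⁻¹
t½ = ln 2 / k = ln 2 / 0.01244 ≈ 55.7 minutes

55.7 minutes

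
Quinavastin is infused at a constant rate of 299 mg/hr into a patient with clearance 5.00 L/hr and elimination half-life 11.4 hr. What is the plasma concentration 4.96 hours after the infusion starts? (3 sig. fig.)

Css = rate / CL = 299 / 5.00 = 59.80 mg/L
k = ln 2 / 11.4 = 0.06080 hr⁻¹
C(t) = Css (1 − e^(−kt)) = 59.80 × (1 − e^(−0.3016)) = 59.80 × 0.2604 ≈ 15.6 mg/L

15.6 mg/L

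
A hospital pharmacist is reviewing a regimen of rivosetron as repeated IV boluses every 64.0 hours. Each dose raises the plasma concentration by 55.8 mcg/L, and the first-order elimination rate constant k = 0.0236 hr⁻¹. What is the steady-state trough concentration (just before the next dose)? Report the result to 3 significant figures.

Fraction remaining after one interval: e^(−kτ) = e^(−0.02360 × 64.0) = 0.2208
R = 1 / (1 − 0.2208) = 1.283
Css,max = 55.8 × 1.283 = 71.61 mcg/L
Css,min = Css,max × e^(−kτ) = 71.61 × 0.2208 ≈ 15.8 mcg/L

15.8 mcg/L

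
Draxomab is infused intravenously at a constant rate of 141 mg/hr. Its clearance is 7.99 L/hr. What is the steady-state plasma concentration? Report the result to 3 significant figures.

Css = infusion rate / CL = 141 / 7.99 ≈ 17.6 mg/L

17.6 mg/L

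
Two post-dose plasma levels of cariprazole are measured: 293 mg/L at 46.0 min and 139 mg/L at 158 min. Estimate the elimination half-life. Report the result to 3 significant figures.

k = ln(C₁/C₂) / (t₂ − t₁) = ln(293/139) / (158 − 46.0)
  = 0.7457 / 112.0 = 0.006658 min⁻¹
t½ = ln 2 / k = ln 2 / 0.006658 ≈ 104 minutes

104 minutes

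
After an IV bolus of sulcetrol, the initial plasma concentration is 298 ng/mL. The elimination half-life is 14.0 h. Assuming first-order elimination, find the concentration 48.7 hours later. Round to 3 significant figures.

26.7 ng/mL

k = ln 2 / 14.0 = 0.04951 h⁻¹
48.7 h is 3.479 half-lives, so C = 298 × (1/2)^3.479 = 298 × 0.08971 ≈ 26.7 ng/mL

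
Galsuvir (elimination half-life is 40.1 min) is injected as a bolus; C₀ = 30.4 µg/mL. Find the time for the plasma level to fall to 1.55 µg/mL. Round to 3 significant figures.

k = ln 2 / 40.1 = 0.01729 min⁻¹
C(t) = C₀ e^(−kt)  ⇒  t = ln(C₀/C) / k
t = ln(30.4/1.55) / 0.01729 = 2.976 / 0.01729 ≈ 172 minutes

172 minutes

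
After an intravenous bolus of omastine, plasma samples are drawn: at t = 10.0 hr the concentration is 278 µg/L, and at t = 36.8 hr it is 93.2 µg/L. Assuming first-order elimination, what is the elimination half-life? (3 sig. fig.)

17.0 hours

k = ln(C₁/C₂) / (t₂ − t₁) = ln(278/93.2) / (36.8 − 10.0)
  = 1.093 / 26.80 = 0.04078 hr⁻¹
t½ = ln 2 / k = ln 2 / 0.04078 ≈ 17.0 hours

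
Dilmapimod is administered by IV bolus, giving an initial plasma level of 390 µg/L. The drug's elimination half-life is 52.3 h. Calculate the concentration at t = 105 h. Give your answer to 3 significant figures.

97.0 µg/L

k = ln 2 / 52.3 = 0.01325 h⁻¹
105 h is 2.008 half-lives, so C = 390 × (1/2)^2.008 = 390 × 0.2487 ≈ 97.0 µg/L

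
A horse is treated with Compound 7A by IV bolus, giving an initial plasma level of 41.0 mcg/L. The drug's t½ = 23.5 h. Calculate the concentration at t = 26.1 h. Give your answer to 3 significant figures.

k = ln 2 / 23.5 = 0.02950 h⁻¹
26.1 h is 1.111 half-lives, so C = 41.0 × (1/2)^1.111 = 41.0 × 0.4631 ≈ 19.0 mcg/L

19.0 mcg/L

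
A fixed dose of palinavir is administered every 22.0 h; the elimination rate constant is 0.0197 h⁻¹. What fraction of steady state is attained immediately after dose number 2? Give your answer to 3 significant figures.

0.580

f_n = 1 − e^(−nkτ) = 1 − e^(−2 × 0.01970 × 22.0) = 1 − e^(−0.8668) = 1 − 0.4203 ≈ 0.580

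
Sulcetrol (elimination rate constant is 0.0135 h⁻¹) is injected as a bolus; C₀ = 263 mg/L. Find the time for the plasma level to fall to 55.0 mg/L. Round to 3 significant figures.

116 hours

C(t) = C₀ e^(−kt)  ⇒  t = ln(C₀/C) / k
t = ln(263/55.0) / 0.01350 = 1.565 / 0.01350 ≈ 116 hours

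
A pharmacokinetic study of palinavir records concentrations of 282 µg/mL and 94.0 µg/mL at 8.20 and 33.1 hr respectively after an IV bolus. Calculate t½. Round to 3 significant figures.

15.7 hours

k = ln(C₁/C₂) / (t₂ − t₁) = ln(282/94.0) / (33.1 − 8.20)
  = 1.099 / 24.90 = 0.04412 hr⁻¹
t½ = ln 2 / k = ln 2 / 0.04412 ≈ 15.7 hours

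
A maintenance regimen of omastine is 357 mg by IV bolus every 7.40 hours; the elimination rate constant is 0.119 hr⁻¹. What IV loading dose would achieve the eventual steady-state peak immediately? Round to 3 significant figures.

Accumulation ratio R = 1 / (1 − e^(−kτ)) = 1 / (1 − e^(−0.1190×7.40)) = 1 / (1 − 0.4145) = 1.708
Loading dose = maintenance dose × R = 357 × 1.708 ≈ 610 mg

610 mg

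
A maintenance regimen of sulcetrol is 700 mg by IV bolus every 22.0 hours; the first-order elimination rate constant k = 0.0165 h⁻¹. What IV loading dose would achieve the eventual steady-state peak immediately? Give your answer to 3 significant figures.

2300 mg

Accumulation ratio R = 1 / (1 − e^(−kτ)) = 1 / (1 − e^(−0.01650×22.0)) = 1 / (1 − 0.6956) = 3.285
Loading dose = maintenance dose × R = 700 × 3.285 ≈ 2300 mg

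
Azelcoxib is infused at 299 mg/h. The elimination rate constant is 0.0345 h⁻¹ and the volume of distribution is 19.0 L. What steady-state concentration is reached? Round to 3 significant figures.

CL = k · V = 0.0345 × 19.0 = 0.6555 L/h
Css = rate / CL = 299 / 0.6555 ≈ 456 mg/L

456 mg/L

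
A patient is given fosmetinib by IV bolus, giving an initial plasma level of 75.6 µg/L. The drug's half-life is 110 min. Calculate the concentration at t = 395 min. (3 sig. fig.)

6.27 µg/L

k = ln 2 / 110 = 0.006301 min⁻¹
C(t) = C₀ e^(−kt) = 75.6 × e^(−0.006301 × 395) = 75.6 × e^(−2.489) = 75.6 × 0.08299 ≈ 6.27 µg/L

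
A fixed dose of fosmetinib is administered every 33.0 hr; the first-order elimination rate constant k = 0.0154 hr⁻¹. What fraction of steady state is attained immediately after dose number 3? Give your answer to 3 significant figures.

f_n = 1 − e^(−nkτ) = 1 − e^(−3 × 0.01540 × 33.0) = 1 − e^(−1.525) = 1 − 0.2177 ≈ 0.782

0.782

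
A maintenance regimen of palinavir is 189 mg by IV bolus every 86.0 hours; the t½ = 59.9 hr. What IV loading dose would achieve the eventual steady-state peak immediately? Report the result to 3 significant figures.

300 mg

k = ln 2 / 59.9 = 0.01157 hr⁻¹
Accumulation ratio R = 1 / (1 − e^(−kτ)) = 1 / (1 − e^(−0.01157×86.0)) = 1 / (1 − 0.3697) = 1.586
Loading dose = maintenance dose × R = 189 × 1.586 ≈ 300 mg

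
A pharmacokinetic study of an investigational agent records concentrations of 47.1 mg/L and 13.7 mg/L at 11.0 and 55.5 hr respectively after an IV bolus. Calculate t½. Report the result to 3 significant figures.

25.0 hours

k = ln(C₁/C₂) / (t₂ − t₁) = ln(47.1/13.7) / (55.5 − 11.0)
  = 1.235 / 44.50 = 0.02775 hr⁻¹
t½ = ln 2 / k = ln 2 / 0.02775 ≈ 25.0 hours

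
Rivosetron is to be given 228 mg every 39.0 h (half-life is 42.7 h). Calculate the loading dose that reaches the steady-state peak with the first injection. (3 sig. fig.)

k = ln 2 / 42.7 = 0.01623 h⁻¹
Accumulation ratio R = 1 / (1 − e^(−kτ)) = 1 / (1 − e^(−0.01623×39.0)) = 1 / (1 − 0.5310) = 2.132
Loading dose = maintenance dose × R = 228 × 2.132 ≈ 486 mg

486 mg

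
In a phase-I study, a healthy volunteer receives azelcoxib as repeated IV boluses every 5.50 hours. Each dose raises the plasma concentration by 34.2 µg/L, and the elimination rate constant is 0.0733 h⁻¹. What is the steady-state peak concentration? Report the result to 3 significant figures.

Fraction remaining after one interval: e^(−kτ) = e^(−0.07330 × 5.50) = 0.6682
R = 1 / (1 − 0.6682) = 3.014
Css,max = 34.2 × 3.014 ≈ 103 µg/L

103 µg/L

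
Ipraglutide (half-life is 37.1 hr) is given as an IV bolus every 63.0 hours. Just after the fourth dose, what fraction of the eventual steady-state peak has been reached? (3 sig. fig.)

k = ln 2 / 37.1 = 0.01868 hr⁻¹
f_n = 1 − e^(−nkτ) = 1 − e^(−4 × 0.01868 × 63.0) = 1 − e^(−4.708) = 1 − 0.009021 ≈ 0.991

0.991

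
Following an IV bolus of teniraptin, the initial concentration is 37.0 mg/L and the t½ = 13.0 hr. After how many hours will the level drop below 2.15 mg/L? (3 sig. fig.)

k = ln 2 / 13.0 = 0.05332 hr⁻¹
C(t) = C₀ e^(−kt)  ⇒  t = ln(C₀/C) / k
t = ln(37.0/2.15) / 0.05332 = 2.845 / 0.05332 ≈ 53.4 hours

53.4 hours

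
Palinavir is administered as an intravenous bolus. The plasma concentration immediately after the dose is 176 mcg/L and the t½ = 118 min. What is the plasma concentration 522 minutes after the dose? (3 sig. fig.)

k = ln 2 / 118 = 0.005874 min⁻¹
C(t) = C₀ e^(−kt) = 176 × e^(−0.005874 × 522) = 176 × e^(−3.066) = 176 × 0.04659 ≈ 8.20 mcg/L

8.20 mcg/L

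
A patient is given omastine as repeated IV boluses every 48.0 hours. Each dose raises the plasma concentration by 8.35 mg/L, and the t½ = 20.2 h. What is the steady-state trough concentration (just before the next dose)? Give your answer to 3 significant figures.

1.99 mg/L

k = ln 2 / 20.2 = 0.03431 h⁻¹
Fraction remaining after one interval: e^(−kτ) = e^(−0.03431 × 48.0) = 0.1926
R = 1 / (1 − 0.1926) = 1.239
Css,max = 8.35 × 1.239 = 10.34 mg/L
Css,min = Css,max × e^(−kτ) = 10.34 × 0.1926 ≈ 1.99 mg/L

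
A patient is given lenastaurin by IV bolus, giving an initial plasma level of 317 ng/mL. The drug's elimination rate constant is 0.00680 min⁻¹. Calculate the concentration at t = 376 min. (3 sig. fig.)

24.6 ng/mL

C(t) = C₀ e^(−kt) = 317 × e^(−0.006800 × 376) = 317 × e^(−2.557) = 317 × 0.07755 ≈ 24.6 ng/mL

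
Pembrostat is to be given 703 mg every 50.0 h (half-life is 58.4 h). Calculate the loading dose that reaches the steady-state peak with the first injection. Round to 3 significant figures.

k = ln 2 / 58.4 = 0.01187 h⁻¹
Accumulation ratio R = 1 / (1 − e^(−kτ)) = 1 / (1 − e^(−0.01187×50.0)) = 1 / (1 − 0.5524) = 2.234
Loading dose = maintenance dose × R = 703 × 2.234 ≈ 1570 mg

1570 mg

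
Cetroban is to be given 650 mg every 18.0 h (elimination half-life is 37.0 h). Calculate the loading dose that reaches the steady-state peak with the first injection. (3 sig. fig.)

k = ln 2 / 37.0 = 0.01873 h⁻¹
Accumulation ratio R = 1 / (1 − e^(−kτ)) = 1 / (1 − e^(−0.01873×18.0)) = 1 / (1 − 0.7138) = 3.494
Loading dose = maintenance dose × R = 650 × 3.494 ≈ 2270 mg

2270 mg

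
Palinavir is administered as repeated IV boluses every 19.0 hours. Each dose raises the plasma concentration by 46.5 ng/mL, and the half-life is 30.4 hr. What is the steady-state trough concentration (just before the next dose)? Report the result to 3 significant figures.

k = ln 2 / 30.4 = 0.02280 hr⁻¹
Fraction remaining after one interval: e^(−kτ) = e^(−0.02280 × 19.0) = 0.6484
R = 1 / (1 − 0.6484) = 2.844
Css,max = 46.5 × 2.844 = 132.3 ng/mL
Css,min = Css,max × e^(−kτ) = 132.3 × 0.6484 ≈ 85.8 ng/mL

85.8 ng/mL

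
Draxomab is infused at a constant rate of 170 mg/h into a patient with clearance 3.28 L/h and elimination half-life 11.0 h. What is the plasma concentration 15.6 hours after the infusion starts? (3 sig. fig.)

32.4 µg/mL

Css = rate / CL = 170 / 3.28 = 51.83 µg/mL
k = ln 2 / 11.0 = 0.06301 h⁻¹
C(t) = Css (1 − e^(−kt)) = 51.83 × (1 − e^(−0.9830)) = 51.83 × 0.6258 ≈ 32.4 µg/mL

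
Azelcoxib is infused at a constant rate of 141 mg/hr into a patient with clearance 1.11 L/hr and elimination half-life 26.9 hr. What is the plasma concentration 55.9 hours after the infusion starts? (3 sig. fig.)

96.9 mg/L

Css = rate / CL = 141 / 1.11 = 127.0 mg/L
k = ln 2 / 26.9 = 0.02577 hr⁻¹
C(t) = Css (1 − e^(−kt)) = 127.0 × (1 − e^(−1.440)) = 127.0 × 0.7632 ≈ 96.9 mg/L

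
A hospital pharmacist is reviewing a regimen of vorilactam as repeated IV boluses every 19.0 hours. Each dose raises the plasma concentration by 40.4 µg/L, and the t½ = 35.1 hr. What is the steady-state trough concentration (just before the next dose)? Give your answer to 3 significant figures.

k = ln 2 / 35.1 = 0.01975 hr⁻¹
Fraction remaining after one interval: e^(−kτ) = e^(−0.01975 × 19.0) = 0.6871
R = 1 / (1 − 0.6871) = 3.196
Css,max = 40.4 × 3.196 = 129.1 µg/L
Css,min = Css,max × e^(−kτ) = 129.1 × 0.6871 ≈ 88.7 µg/L

88.7 µg/L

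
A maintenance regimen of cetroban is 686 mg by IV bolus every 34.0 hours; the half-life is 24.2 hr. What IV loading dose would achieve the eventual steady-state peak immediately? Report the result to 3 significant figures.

1100 mg

k = ln 2 / 24.2 = 0.02864 hr⁻¹
Accumulation ratio R = 1 / (1 − e^(−kτ)) = 1 / (1 − e^(−0.02864×34.0)) = 1 / (1 − 0.3776) = 1.607
Loading dose = maintenance dose × R = 686 × 1.607 ≈ 1100 mg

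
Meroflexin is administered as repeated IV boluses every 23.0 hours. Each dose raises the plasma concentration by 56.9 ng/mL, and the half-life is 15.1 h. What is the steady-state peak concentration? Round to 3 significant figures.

87.3 ng/mL

k = ln 2 / 15.1 = 0.04590 h⁻¹
Fraction remaining after one interval: e^(−kτ) = e^(−0.04590 × 23.0) = 0.3479
R = 1 / (1 − 0.3479) = 1.534
Css,max = 56.9 × 1.534 ≈ 87.3 ng/mL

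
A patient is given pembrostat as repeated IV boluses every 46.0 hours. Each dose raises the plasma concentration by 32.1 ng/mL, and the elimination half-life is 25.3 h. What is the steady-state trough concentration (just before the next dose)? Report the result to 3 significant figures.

k = ln 2 / 25.3 = 0.02740 h⁻¹
Fraction remaining after one interval: e^(−kτ) = e^(−0.02740 × 46.0) = 0.2836
R = 1 / (1 − 0.2836) = 1.396
Css,max = 32.1 × 1.396 = 44.81 ng/mL
Css,min = Css,max × e^(−kτ) = 44.81 × 0.2836 ≈ 12.7 ng/mL

12.7 ng/mL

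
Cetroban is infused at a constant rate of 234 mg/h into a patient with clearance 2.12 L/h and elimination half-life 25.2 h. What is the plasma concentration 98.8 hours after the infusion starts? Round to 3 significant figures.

Css = rate / CL = 234 / 2.12 = 110.4 µg/mL
k = ln 2 / 25.2 = 0.02751 h⁻¹
C(t) = Css (1 − e^(−kt)) = 110.4 × (1 − e^(−2.718)) = 110.4 × 0.9340 ≈ 103 µg/mL

103 µg/mL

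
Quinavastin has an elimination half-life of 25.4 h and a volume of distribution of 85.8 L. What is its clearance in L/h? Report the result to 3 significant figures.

2.34 L/h

k = ln 2 / t½ = ln 2 / 25.4 = 0.02729 h⁻¹
CL = k · V = 0.02729 × 85.8 ≈ 2.34 L/h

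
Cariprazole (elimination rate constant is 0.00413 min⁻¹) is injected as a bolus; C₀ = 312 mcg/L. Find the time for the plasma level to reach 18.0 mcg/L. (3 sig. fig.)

C(t) = C₀ e^(−kt)  ⇒  t = ln(C₀/C) / k
t = ln(312/18.0) / 0.004130 = 2.853 / 0.004130 ≈ 691 minutes

691 minutes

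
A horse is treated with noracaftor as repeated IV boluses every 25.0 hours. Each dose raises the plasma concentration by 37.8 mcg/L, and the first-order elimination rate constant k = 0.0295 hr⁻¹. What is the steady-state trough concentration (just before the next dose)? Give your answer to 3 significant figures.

Fraction remaining after one interval: e^(−kτ) = e^(−0.02950 × 25.0) = 0.4783
R = 1 / (1 − 0.4783) = 1.917
Css,max = 37.8 × 1.917 = 72.46 mcg/L
Css,min = Css,max × e^(−kτ) = 72.46 × 0.4783 ≈ 34.7 mcg/L

34.7 mcg/L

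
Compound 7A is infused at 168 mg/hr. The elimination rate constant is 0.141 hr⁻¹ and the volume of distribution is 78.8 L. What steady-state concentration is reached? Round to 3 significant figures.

CL = k · V = 0.141 × 78.8 = 11.11 L/hr
Css = rate / CL = 168 / 11.11 ≈ 15.1 mg/L

15.1 mg/L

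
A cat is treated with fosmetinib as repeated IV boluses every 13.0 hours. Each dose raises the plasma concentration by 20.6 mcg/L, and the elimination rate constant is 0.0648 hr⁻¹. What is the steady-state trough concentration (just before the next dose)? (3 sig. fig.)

Fraction remaining after one interval: e^(−kτ) = e^(−0.06480 × 13.0) = 0.4307
R = 1 / (1 − 0.4307) = 1.756
Css,max = 20.6 × 1.756 = 36.18 mcg/L
Css,min = Css,max × e^(−kτ) = 36.18 × 0.4307 ≈ 15.6 mcg/L

15.6 mcg/L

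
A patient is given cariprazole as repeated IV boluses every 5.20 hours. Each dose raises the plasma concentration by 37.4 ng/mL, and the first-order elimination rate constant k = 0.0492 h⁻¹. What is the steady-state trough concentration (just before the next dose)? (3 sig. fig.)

128 ng/mL

Fraction remaining after one interval: e^(−kτ) = e^(−0.04920 × 5.20) = 0.7743
R = 1 / (1 − 0.7743) = 4.430
Css,max = 37.4 × 4.430 = 165.7 ng/mL
Css,min = Css,max × e^(−kτ) = 165.7 × 0.7743 ≈ 128 ng/mL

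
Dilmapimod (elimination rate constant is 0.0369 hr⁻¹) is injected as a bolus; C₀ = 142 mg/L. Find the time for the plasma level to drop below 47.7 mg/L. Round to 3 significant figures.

29.6 hours

C(t) = C₀ e^(−kt)  ⇒  t = ln(C₀/C) / k
t = ln(142/47.7) / 0.03690 = 1.091 / 0.03690 ≈ 29.6 hours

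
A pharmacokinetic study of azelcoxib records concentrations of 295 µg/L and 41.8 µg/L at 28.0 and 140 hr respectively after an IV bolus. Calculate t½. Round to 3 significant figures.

k = ln(C₁/C₂) / (t₂ − t₁) = ln(295/41.8) / (140 − 28.0)
  = 1.954 / 112.0 = 0.01745 hr⁻¹
t½ = ln 2 / k = ln 2 / 0.01745 ≈ 39.7 hours

39.7 hours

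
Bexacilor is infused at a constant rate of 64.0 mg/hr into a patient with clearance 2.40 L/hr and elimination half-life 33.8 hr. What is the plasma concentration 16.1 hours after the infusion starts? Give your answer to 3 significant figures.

Css = rate / CL = 64.0 / 2.40 = 26.67 mg/L
k = ln 2 / 33.8 = 0.02051 hr⁻¹
C(t) = Css (1 − e^(−kt)) = 26.67 × (1 − e^(−0.3302)) = 26.67 × 0.2812 ≈ 7.50 mg/L

7.50 mg/L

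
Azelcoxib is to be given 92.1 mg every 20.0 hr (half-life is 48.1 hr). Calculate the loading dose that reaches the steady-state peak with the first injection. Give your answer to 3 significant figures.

368 mg

k = ln 2 / 48.1 = 0.01441 hr⁻¹
Accumulation ratio R = 1 / (1 − e^(−kτ)) = 1 / (1 − e^(−0.01441×20.0)) = 1 / (1 − 0.7496) = 3.994
Loading dose = maintenance dose × R = 92.1 × 3.994 ≈ 368 mg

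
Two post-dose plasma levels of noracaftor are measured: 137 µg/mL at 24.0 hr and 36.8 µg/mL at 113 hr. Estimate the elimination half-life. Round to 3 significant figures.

k = ln(C₁/C₂) / (t₂ − t₁) = ln(137/36.8) / (113 − 24.0)
  = 1.314 / 89.00 = 0.01477 hr⁻¹
t½ = ln 2 / k = ln 2 / 0.01477 ≈ 46.9 hours

46.9 hours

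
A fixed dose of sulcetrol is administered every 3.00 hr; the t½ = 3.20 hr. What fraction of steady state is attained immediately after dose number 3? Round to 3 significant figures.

k = ln 2 / 3.20 = 0.2166 hr⁻¹
f_n = 1 − e^(−nkτ) = 1 − e^(−3 × 0.2166 × 3.00) = 1 − e^(−1.949) = 1 − 0.1423 ≈ 0.858

0.858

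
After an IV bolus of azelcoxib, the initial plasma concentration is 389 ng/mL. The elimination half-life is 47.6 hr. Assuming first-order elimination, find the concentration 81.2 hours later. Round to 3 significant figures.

k = ln 2 / 47.6 = 0.01456 hr⁻¹
C(t) = C₀ e^(−kt) = 389 × e^(−0.01456 × 81.2) = 389 × e^(−1.182) = 389 × 0.3065 ≈ 119 ng/mL

119 ng/mL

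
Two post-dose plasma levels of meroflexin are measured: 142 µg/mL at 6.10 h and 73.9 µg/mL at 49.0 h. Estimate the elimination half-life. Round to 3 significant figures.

k = ln(C₁/C₂) / (t₂ − t₁) = ln(142/73.9) / (49.0 − 6.10)
  = 0.6531 / 42.90 = 0.01522 h⁻¹
t½ = ln 2 / k = ln 2 / 0.01522 ≈ 45.5 hours

45.5 hours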